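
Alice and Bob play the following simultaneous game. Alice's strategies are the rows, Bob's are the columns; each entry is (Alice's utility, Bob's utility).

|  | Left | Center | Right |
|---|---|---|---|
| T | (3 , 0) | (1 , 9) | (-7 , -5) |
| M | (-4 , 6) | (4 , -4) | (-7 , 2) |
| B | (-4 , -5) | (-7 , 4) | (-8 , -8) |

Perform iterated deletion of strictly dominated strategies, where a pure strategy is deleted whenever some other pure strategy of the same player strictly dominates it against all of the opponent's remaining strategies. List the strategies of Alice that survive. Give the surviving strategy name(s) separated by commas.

For Alice, T strictly dominates B on the remaining columns (Left: 3>-4, Center: 1>-7, Right: -7>-8); eliminate B.
Bob's strategy Right is strictly dominated by Left (T: 0>-5, M: 6>2) and is removed.
Among the remaining strategies, none is strictly dominated by another pure strategy of the same player, so the elimination stops.
Surviving strategies — Alice: {T, M}; Bob: {Left, Center}.

T, M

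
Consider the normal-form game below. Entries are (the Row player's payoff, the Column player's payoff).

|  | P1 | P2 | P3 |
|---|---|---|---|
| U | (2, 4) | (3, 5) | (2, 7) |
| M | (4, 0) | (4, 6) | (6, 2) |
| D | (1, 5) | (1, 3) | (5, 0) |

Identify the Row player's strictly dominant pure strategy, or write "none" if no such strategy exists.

M

M vs U: P1: 4>2, P2: 4>3, P3: 6>2.
M vs D: P1: 4>1, P2: 4>1, P3: 6>5.
M strictly beats every other strategy against every opponent action, so it is strictly dominant.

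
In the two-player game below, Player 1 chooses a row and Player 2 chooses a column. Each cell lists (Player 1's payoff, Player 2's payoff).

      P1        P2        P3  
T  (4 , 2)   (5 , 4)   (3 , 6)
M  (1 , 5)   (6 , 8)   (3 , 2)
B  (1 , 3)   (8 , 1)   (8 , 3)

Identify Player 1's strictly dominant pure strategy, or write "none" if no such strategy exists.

none

T fails to dominate M at P2 (5<6).
M fails to dominate T at P1 (1<4).
B fails to dominate T at P1 (1<4).
No single strategy dominates all the others.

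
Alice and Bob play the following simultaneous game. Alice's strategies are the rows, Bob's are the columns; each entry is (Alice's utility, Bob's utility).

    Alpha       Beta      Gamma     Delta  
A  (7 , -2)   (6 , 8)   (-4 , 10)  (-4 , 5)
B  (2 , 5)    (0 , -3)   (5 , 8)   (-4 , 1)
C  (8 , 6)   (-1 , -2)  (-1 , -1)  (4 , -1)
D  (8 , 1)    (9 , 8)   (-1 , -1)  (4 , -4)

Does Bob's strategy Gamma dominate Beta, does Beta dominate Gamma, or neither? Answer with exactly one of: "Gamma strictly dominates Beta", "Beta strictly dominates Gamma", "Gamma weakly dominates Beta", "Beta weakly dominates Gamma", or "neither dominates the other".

Compare Gamma to Beta across each choice by Alice: A: 10>8, B: 8>-3, C: -1>-2, D: -1<8.
Gamma does better at A, B, C but worse at D; neither strategy dominates the other.

neither dominates the other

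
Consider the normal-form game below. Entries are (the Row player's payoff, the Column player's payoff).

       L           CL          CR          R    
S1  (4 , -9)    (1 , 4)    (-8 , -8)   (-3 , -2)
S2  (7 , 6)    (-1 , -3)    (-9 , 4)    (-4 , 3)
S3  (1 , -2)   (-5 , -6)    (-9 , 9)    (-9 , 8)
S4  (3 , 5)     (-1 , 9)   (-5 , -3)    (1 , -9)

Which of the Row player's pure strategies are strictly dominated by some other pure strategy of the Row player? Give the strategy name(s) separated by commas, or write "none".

S3

S1: no other strategy beats it everywhere (S2 at CL (1>-1); S3 at L (4>1); S4 at L (4>3)).
S2: no other strategy beats it everywhere (S1 at L (7>4); S3 at L (7>1); S4 at L (7>3)).
S1 strictly dominates S3 — L: 4>1, CL: 1>-5, CR: -8>-9, R: -3>-9.
S4 is not dominated — it holds its own against S1 at CR (-5>-8); S2 at CL (-1=-1); S3 at L (3>1).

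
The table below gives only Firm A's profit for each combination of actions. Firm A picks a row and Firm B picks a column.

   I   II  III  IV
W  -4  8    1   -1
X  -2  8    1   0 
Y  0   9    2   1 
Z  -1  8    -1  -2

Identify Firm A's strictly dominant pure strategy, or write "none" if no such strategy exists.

Y vs W: I: 0>-4, II: 9>8, III: 2>1, IV: 1>-1.
Y vs X: I: 0>-2, II: 9>8, III: 2>1, IV: 1>0.
Y vs Z: I: 0>-1, II: 9>8, III: 2>-1, IV: 1>-2.
Y strictly beats every other strategy against every opponent action, so it is strictly dominant.

Y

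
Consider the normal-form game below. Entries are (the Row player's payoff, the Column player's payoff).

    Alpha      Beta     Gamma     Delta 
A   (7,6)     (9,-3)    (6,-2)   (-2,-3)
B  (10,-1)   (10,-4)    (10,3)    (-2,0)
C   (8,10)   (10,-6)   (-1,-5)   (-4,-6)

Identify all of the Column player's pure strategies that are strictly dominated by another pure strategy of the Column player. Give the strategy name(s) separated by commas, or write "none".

Beta, Delta

Alpha is not dominated — it holds its own against Beta at A (6>-3); Gamma at A (6>-2); Delta at A (6>-3).
Beta: dominated, since Alpha does at least as well everywhere (A: 6>-3, B: -1>-4, C: 10>-6).
Nothing dominates Gamma: Alpha at B (3>-1); Beta at A (-2>-3); Delta at A (-2>-3).
Delta: dominated, since Gamma does at least as well everywhere (A: -2>-3, B: 3>0, C: -5>-6).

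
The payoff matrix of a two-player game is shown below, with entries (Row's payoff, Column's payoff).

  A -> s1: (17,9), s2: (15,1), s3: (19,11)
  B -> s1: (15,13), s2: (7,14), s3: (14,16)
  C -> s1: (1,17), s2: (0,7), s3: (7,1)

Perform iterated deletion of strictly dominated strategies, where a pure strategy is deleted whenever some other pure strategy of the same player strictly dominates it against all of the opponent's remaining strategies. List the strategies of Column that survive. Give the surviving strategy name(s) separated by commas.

Row's strategy B is strictly dominated by A (s1: 17>15, s2: 15>7, s3: 19>14) and is removed.
For Row, A strictly dominates C on the remaining columns (s1: 17>1, s2: 15>0, s3: 19>7); eliminate C.
Column s1 is eliminated: s3 beats it against every remaining row (A: 11>9).
For Column, s3 strictly dominates s2 on the remaining rows (A: 11>1); eliminate s2.
Among the remaining strategies, none is strictly dominated by another pure strategy of the same player, so the elimination stops.
Surviving strategies — Row: {A}; Column: {s3}.

s3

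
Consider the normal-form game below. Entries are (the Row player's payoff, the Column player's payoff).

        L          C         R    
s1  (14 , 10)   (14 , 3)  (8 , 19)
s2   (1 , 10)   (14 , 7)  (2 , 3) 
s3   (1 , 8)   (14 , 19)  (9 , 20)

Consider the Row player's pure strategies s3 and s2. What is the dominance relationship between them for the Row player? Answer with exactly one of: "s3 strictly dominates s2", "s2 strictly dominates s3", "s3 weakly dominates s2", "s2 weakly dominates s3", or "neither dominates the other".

s3's payoffs vs s2's, by the Column player's action — L: 1=1, C: 14=14, R: 9>2.
s3 is at least as good everywhere and strictly better somewhere (tied only at L, C), so s3 weakly but not strictly dominates s2.

s3 weakly dominates s2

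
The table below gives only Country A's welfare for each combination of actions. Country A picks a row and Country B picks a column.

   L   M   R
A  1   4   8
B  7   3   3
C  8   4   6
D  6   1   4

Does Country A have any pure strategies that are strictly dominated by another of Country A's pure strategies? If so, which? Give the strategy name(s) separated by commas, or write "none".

B, D

Nothing dominates A: B at M (4>3); C at M (4=4); D at M (4>1).
B: dominated, since C does at least as well everywhere (L: 8>7, M: 4>3, R: 6>3).
C is not dominated — it holds its own against A at L (8>1); B at L (8>7); D at L (8>6).
D: dominated, since C does at least as well everywhere (L: 8>6, M: 4>1, R: 6>4).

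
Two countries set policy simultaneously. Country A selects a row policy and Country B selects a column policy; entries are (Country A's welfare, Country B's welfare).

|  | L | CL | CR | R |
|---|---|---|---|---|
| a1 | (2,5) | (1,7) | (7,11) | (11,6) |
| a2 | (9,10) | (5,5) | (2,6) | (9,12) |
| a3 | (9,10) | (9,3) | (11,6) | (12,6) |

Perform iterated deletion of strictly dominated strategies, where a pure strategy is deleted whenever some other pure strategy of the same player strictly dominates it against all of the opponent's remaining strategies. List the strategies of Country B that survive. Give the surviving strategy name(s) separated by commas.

Row a1 is eliminated: a3 beats it against every remaining column (L: 9>2, CL: 9>1, CR: 11>7, R: 12>11).
Country B's strategy CL is strictly dominated by L (a2: 10>5, a3: 10>3) and is removed.
Column CR is eliminated: L beats it against every remaining row (a2: 10>6, a3: 10>6).
Among the remaining strategies, none is strictly dominated by another pure strategy of the same player, so the elimination stops.
Surviving strategies — Country A: {a2, a3}; Country B: {L, R}.

L, R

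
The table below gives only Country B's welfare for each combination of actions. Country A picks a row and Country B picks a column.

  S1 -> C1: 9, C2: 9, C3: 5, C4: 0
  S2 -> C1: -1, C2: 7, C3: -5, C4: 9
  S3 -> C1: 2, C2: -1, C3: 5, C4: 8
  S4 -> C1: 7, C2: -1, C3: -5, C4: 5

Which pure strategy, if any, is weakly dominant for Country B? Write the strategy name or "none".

C1 fails to dominate C2 at S2 (-1<7).
C2 fails to dominate C1 at S3 (-1<2).
C3 fails to dominate C1 at S1 (5<9).
C4 fails to dominate C1 at S1 (0<9).
No single strategy dominates all the others.

none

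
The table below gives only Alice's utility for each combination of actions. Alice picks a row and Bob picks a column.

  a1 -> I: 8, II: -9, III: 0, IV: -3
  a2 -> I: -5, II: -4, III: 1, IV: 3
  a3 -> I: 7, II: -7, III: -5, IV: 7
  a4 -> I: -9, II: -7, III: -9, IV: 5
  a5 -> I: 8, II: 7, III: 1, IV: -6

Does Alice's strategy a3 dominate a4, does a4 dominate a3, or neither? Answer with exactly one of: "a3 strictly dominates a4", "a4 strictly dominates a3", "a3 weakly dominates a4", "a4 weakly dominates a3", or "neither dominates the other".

a3's payoffs vs a4's, by Bob's action — I: 7>-9, II: -7=-7, III: -5>-9, IV: 7>5.
a3 is at least as good everywhere and strictly better somewhere (tied only at II), so a3 weakly but not strictly dominates a4.

a3 weakly dominates a4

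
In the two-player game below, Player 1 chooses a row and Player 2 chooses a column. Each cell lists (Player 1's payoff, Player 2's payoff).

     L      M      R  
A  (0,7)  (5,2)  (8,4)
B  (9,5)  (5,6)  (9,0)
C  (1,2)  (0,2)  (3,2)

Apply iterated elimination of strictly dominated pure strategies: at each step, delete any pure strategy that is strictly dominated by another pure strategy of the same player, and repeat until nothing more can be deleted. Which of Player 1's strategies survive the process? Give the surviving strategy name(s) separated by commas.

A, B

Player 1's strategy C is strictly dominated by B (L: 9>1, M: 5>0, R: 9>3) and is removed.
Player 2's strategy R is strictly dominated by L (A: 7>4, B: 5>0) and is removed.
Among the remaining strategies, none is strictly dominated by another pure strategy of the same player, so the elimination stops.
Surviving strategies — Player 1: {A, B}; Player 2: {L, M}.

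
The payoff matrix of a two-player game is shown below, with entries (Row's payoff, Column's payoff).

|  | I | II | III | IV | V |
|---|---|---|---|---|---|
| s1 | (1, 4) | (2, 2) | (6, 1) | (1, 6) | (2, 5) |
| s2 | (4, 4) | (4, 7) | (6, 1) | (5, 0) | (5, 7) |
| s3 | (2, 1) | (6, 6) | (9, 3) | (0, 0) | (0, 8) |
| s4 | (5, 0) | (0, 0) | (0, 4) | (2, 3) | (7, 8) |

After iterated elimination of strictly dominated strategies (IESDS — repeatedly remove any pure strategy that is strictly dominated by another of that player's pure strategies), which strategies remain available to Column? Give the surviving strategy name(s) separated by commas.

II, V

For Column, V strictly dominates I on the remaining rows (s1: 5>4, s2: 7>4, s3: 8>1, s4: 8>0); eliminate I.
For Column, V strictly dominates III on the remaining rows (s1: 5>1, s2: 7>1, s3: 8>3, s4: 8>4); eliminate III.
Row s1 is eliminated: s2 beats it against every remaining column (II: 4>2, IV: 5>1, V: 5>2).
Column's strategy IV is strictly dominated by V (s2: 7>0, s3: 8>0, s4: 8>3) and is removed.
Among the remaining strategies, none is strictly dominated by another pure strategy of the same player, so the elimination stops.
Surviving strategies — Row: {s2, s3, s4}; Column: {II, V}.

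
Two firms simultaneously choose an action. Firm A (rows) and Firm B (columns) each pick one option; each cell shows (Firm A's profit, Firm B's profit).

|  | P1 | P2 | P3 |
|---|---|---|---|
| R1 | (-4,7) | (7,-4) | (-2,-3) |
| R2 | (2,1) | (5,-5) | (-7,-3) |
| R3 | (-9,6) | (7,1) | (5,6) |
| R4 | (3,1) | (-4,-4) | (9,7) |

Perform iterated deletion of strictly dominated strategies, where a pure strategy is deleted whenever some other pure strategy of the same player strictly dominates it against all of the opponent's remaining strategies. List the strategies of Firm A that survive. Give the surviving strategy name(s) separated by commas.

Firm B's strategy P2 is strictly dominated by P1 (R1: 7>-4, R2: 1>-5, R3: 6>1, R4: 1>-4) and is removed.
Firm A's strategy R1 is strictly dominated by R4 (P1: 3>-4, P3: 9>-2) and is removed.
For Firm A, R4 strictly dominates R2 on the remaining columns (P1: 3>2, P3: 9>-7); eliminate R2.
Firm A's strategy R3 is strictly dominated by R4 (P1: 3>-9, P3: 9>5) and is removed.
Firm B's strategy P1 is strictly dominated by P3 (R4: 7>1) and is removed.
Among the remaining strategies, none is strictly dominated by another pure strategy of the same player, so the elimination stops.
Surviving strategies — Firm A: {R4}; Firm B: {P3}.

R4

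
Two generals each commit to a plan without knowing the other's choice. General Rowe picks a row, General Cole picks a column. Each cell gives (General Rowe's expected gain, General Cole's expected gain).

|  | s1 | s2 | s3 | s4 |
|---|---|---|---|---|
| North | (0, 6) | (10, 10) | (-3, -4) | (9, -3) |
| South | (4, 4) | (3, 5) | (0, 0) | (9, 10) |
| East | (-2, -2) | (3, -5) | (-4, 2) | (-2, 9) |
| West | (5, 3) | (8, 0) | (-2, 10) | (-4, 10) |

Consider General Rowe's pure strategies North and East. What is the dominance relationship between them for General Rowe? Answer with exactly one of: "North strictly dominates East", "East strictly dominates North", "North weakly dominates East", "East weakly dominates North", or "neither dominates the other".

North strictly dominates East

North's payoffs vs East's, by General Cole's action — s1: 0>-2, s2: 10>3, s3: -3>-4, s4: 9>-2.
North gives a strictly higher payoff against each choice by General Cole, so North strictly dominates East.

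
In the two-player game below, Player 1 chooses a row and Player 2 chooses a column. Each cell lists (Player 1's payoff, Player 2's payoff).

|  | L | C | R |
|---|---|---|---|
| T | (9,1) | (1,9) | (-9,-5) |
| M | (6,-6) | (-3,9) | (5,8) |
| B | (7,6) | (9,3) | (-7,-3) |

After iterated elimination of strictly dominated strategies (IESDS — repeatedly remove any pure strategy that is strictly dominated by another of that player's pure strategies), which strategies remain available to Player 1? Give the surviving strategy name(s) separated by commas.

T, B

For Player 2, C strictly dominates R on the remaining rows (T: 9>-5, M: 9>8, B: 3>-3); eliminate R.
Row M is eliminated: T beats it against every remaining column (L: 9>6, C: 1>-3).
Among the remaining strategies, none is strictly dominated by another pure strategy of the same player, so the elimination stops.
Surviving strategies — Player 1: {T, B}; Player 2: {L, C}.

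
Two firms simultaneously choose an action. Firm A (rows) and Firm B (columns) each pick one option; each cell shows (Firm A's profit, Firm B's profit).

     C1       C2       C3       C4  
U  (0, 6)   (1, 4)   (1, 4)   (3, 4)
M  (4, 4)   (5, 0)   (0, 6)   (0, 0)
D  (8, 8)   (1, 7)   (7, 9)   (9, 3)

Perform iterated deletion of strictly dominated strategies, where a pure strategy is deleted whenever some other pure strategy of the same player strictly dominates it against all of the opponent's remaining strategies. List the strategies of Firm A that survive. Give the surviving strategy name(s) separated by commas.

Firm B's strategy C2 is strictly dominated by C1 (U: 6>4, M: 4>0, D: 8>7) and is removed.
For Firm A, D strictly dominates U on the remaining columns (C1: 8>0, C3: 7>1, C4: 9>3); eliminate U.
Row M is eliminated: D beats it against every remaining column (C1: 8>4, C3: 7>0, C4: 9>0).
For Firm B, C3 strictly dominates C1 on the remaining rows (D: 9>8); eliminate C1.
Column C4 is eliminated: C3 beats it against every remaining row (D: 9>3).
Among the remaining strategies, none is strictly dominated by another pure strategy of the same player, so the elimination stops.
Surviving strategies — Firm A: {D}; Firm B: {C3}.

D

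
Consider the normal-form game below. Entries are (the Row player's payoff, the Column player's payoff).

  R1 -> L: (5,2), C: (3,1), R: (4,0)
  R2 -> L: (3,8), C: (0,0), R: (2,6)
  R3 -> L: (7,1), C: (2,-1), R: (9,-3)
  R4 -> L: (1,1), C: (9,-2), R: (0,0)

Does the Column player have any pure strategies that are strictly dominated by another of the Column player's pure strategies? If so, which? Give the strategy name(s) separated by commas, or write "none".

L is not dominated — it holds its own against C at R1 (2>1); R at R1 (2>0).
C: dominated, since L does at least as well everywhere (R1: 2>1, R2: 8>0, R3: 1>-1, R4: 1>-2).
R is strictly dominated by L (R1: 2>0, R2: 8>6, R3: 1>-3, R4: 1>0).

C, R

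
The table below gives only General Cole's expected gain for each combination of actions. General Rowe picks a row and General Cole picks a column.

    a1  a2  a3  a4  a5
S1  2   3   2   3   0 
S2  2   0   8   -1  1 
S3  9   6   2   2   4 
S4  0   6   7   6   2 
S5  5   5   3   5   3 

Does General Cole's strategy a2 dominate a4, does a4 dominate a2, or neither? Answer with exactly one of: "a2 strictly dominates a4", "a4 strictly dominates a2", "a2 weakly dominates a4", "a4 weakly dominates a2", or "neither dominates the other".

a2 weakly dominates a4

Compare a2 to a4 across each choice by General Rowe: S1: 3=3, S2: 0>-1, S3: 6>2, S4: 6=6, S5: 5=5.
a2 is at least as good everywhere and strictly better somewhere (tied only at S1, S4, S5), so a2 weakly but not strictly dominates a4.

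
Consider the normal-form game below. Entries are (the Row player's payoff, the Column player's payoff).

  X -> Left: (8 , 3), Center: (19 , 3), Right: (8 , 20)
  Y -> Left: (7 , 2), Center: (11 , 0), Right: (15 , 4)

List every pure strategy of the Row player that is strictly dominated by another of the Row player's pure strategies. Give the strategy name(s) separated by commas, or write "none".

Nothing dominates X: Y at Left (8>7).
Nothing dominates Y: X at Right (15>8).

none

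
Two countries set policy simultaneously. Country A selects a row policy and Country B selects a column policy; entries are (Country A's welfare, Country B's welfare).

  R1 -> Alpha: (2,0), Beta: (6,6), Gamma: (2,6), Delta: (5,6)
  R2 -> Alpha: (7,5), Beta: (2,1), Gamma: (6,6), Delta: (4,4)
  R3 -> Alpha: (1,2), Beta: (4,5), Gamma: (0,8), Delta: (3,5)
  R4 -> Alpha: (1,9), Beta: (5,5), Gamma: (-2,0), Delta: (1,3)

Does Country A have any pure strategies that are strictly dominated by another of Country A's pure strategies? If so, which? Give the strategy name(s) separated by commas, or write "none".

R3, R4

Nothing dominates R1: R2 at Beta (6>2); R3 at Alpha (2>1); R4 at Alpha (2>1).
R2 is not dominated — it holds its own against R1 at Alpha (7>2); R3 at Alpha (7>1); R4 at Alpha (7>1).
R1 strictly dominates R3 — Alpha: 2>1, Beta: 6>4, Gamma: 2>0, Delta: 5>3.
R4 is strictly dominated by R1 (Alpha: 2>1, Beta: 6>5, Gamma: 2>-2, Delta: 5>1).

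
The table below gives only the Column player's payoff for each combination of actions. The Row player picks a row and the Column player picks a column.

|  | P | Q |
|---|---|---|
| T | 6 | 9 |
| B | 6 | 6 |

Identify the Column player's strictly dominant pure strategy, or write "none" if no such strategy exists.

none

P fails to dominate Q at T (6<9).
Q fails to dominate P at B (6=6).
No single strategy dominates all the others.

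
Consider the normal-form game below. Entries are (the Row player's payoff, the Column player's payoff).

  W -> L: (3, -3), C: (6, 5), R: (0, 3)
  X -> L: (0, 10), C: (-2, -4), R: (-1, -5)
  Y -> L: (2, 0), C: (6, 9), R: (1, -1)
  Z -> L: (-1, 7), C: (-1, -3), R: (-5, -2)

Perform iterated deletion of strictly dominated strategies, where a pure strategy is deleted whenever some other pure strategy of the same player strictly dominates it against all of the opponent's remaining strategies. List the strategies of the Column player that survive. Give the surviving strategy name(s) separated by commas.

C

For the Row player, W strictly dominates X on the remaining columns (L: 3>0, C: 6>-2, R: 0>-1); eliminate X.
The Row player's strategy Z is strictly dominated by W (L: 3>-1, C: 6>-1, R: 0>-5) and is removed.
For the Column player, C strictly dominates L on the remaining rows (W: 5>-3, Y: 9>0); eliminate L.
For the Column player, C strictly dominates R on the remaining rows (W: 5>3, Y: 9>-1); eliminate R.
Among the remaining strategies, none is strictly dominated by another pure strategy of the same player, so the elimination stops.
Surviving strategies — the Row player: {W, Y}; the Column player: {C}.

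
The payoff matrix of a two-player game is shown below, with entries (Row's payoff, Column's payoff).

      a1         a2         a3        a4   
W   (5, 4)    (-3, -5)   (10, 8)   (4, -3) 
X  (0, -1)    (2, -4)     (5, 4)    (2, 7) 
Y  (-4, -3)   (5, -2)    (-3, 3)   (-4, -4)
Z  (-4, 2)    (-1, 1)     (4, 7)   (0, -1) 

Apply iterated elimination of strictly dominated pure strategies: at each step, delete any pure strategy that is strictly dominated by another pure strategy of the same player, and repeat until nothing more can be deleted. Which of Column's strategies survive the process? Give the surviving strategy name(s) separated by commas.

a3

Row Z is eliminated: X beats it against every remaining column (a1: 0>-4, a2: 2>-1, a3: 5>4, a4: 2>0).
For Column, a3 strictly dominates a1 on the remaining rows (W: 8>4, X: 4>-1, Y: 3>-3); eliminate a1.
For Column, a3 strictly dominates a2 on the remaining rows (W: 8>-5, X: 4>-4, Y: 3>-2); eliminate a2.
Row X is eliminated: W beats it against every remaining column (a3: 10>5, a4: 4>2).
Row Y is eliminated: W beats it against every remaining column (a3: 10>-3, a4: 4>-4).
Column's strategy a4 is strictly dominated by a3 (W: 8>-3) and is removed.
Among the remaining strategies, none is strictly dominated by another pure strategy of the same player, so the elimination stops.
Surviving strategies — Row: {W}; Column: {a3}.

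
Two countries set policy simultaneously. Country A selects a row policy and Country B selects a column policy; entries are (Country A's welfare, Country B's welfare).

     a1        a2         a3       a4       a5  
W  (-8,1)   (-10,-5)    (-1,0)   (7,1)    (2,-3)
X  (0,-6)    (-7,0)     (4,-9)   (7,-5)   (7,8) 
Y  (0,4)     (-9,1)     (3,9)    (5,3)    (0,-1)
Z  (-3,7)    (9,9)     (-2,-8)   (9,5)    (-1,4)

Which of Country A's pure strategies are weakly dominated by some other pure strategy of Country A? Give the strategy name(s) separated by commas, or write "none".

W is weakly dominated by X (a1: 0>-8, a2: -7>-10, a3: 4>-1, a4: 7=7, a5: 7>2).
X: no other strategy beats it everywhere (W at a1 (0>-8); Y at a2 (-7>-9); Z at a1 (0>-3)).
Y: dominated, since X does at least as well everywhere (a1: 0=0, a2: -7>-9, a3: 4>3, a4: 7>5, a5: 7>0).
Nothing dominates Z: W at a1 (-3>-8); X at a2 (9>-7); Y at a2 (9>-9).

W, Y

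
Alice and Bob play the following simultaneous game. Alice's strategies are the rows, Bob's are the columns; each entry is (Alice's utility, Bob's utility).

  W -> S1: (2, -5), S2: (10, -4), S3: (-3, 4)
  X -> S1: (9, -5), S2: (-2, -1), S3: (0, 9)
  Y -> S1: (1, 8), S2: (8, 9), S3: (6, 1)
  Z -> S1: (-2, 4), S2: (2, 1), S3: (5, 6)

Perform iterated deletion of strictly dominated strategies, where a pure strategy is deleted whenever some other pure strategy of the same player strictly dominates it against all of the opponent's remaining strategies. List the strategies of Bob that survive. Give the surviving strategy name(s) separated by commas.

S2, S3

For Alice, Y strictly dominates Z on the remaining columns (S1: 1>-2, S2: 8>2, S3: 6>5); eliminate Z.
For Bob, S2 strictly dominates S1 on the remaining rows (W: -4>-5, X: -1>-5, Y: 9>8); eliminate S1.
For Alice, Y strictly dominates X on the remaining columns (S2: 8>-2, S3: 6>0); eliminate X.
Among the remaining strategies, none is strictly dominated by another pure strategy of the same player, so the elimination stops.
Surviving strategies — Alice: {W, Y}; Bob: {S2, S3}.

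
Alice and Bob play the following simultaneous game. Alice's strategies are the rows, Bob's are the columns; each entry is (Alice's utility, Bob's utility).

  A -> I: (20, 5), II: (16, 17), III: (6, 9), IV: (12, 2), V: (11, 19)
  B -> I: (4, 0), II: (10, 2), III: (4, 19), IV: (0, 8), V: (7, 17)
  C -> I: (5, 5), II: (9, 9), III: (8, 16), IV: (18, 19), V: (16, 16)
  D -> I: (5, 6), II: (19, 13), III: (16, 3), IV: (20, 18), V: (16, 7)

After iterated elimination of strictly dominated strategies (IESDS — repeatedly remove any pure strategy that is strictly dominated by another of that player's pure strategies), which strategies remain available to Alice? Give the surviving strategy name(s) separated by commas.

Alice's strategy B is strictly dominated by A (I: 20>4, II: 16>10, III: 6>4, IV: 12>0, V: 11>7) and is removed.
Column I is eliminated: II beats it against every remaining row (A: 17>5, C: 9>5, D: 13>6).
Row A is eliminated: D beats it against every remaining column (II: 19>16, III: 16>6, IV: 20>12, V: 16>11).
Column II is eliminated: IV beats it against every remaining row (C: 19>9, D: 18>13).
Bob's strategy III is strictly dominated by IV (C: 19>16, D: 18>3) and is removed.
For Bob, IV strictly dominates V on the remaining rows (C: 19>16, D: 18>7); eliminate V.
Alice's strategy C is strictly dominated by D (IV: 20>18) and is removed.
Among the remaining strategies, none is strictly dominated by another pure strategy of the same player, so the elimination stops.
Surviving strategies — Alice: {D}; Bob: {IV}.

D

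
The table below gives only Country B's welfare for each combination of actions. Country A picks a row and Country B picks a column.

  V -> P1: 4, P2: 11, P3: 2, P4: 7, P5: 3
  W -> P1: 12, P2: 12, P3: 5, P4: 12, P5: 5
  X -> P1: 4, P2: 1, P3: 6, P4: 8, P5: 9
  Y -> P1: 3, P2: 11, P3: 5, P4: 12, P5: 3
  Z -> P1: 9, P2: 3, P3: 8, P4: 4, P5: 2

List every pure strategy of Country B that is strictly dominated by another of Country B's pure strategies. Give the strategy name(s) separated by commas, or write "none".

P1: no other strategy beats it everywhere (P2 at W (12=12); P3 at V (4>2); P4 at W (12=12); P5 at V (4>3)).
P2 is not dominated — it holds its own against P1 at V (11>4); P3 at V (11>2); P4 at V (11>7); P5 at V (11>3).
P3 is not dominated — it holds its own against P1 at X (6>4); P2 at X (6>1); P4 at Z (8>4); P5 at W (5=5).
P4 is not dominated — it holds its own against P1 at V (7>4); P2 at W (12=12); P3 at V (7>2); P5 at V (7>3).
P5 is not dominated — it holds its own against P1 at X (9>4); P2 at X (9>1); P3 at V (3>2); P4 at X (9>8).

none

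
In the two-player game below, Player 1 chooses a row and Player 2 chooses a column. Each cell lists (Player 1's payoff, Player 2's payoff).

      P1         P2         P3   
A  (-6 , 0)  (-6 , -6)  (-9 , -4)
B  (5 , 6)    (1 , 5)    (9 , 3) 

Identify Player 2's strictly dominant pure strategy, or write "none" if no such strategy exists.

P1 vs P2: A: 0>-6, B: 6>5.
P1 vs P3: A: 0>-4, B: 6>3.
P1 strictly beats every other strategy against every opponent action, so it is strictly dominant.

P1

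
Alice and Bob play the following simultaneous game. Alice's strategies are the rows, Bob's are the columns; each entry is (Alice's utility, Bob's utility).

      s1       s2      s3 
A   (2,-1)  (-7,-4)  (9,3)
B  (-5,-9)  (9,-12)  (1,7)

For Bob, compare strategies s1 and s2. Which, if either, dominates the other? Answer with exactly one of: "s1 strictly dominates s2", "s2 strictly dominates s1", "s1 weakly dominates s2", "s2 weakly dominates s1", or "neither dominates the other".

s1 strictly dominates s2

Compare s1 to s2 across every action of Alice: A: -1>-4, B: -9>-12.
Every comparison favours s1, so s1 strictly dominates s2.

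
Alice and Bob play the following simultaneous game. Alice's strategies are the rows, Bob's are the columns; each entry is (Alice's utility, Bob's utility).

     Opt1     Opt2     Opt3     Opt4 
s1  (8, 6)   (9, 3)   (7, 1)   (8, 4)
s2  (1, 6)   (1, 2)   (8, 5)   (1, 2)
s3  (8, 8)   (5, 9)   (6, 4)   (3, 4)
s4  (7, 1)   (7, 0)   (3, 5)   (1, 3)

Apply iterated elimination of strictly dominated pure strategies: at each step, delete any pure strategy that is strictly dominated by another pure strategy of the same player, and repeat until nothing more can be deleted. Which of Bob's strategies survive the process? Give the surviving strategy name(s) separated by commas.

For Alice, s1 strictly dominates s4 on the remaining columns (Opt1: 8>7, Opt2: 9>7, Opt3: 7>3, Opt4: 8>1); eliminate s4.
Bob's strategy Opt3 is strictly dominated by Opt1 (s1: 6>1, s2: 6>5, s3: 8>4) and is removed.
Row s2 is eliminated: s1 beats it against every remaining column (Opt1: 8>1, Opt2: 9>1, Opt4: 8>1).
Column Opt4 is eliminated: Opt1 beats it against every remaining row (s1: 6>4, s3: 8>4).
Among the remaining strategies, none is strictly dominated by another pure strategy of the same player, so the elimination stops.
Surviving strategies — Alice: {s1, s3}; Bob: {Opt1, Opt2}.

Opt1, Opt2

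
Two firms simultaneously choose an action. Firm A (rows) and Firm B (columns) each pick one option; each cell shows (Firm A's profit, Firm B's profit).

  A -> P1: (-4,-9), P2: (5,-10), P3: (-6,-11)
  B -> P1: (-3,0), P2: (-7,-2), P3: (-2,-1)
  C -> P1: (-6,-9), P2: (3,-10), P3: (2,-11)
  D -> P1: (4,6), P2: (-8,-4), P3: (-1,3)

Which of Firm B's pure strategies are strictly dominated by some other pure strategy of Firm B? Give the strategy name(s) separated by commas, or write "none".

P2, P3

P1: no other strategy beats it everywhere (P2 at A (-9>-10); P3 at A (-9>-11)).
P2: dominated, since P1 does at least as well everywhere (A: -9>-10, B: 0>-2, C: -9>-10, D: 6>-4).
P1 strictly dominates P3 — A: -9>-11, B: 0>-1, C: -9>-11, D: 6>3.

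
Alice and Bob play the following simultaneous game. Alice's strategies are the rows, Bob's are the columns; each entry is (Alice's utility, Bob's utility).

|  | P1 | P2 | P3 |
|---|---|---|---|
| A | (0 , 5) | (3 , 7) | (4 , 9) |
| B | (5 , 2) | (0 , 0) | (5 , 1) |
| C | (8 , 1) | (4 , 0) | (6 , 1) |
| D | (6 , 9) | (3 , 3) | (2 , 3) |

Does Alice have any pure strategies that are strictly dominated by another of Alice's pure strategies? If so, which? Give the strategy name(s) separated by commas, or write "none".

C strictly dominates A — P1: 8>0, P2: 4>3, P3: 6>4.
C strictly dominates B — P1: 8>5, P2: 4>0, P3: 6>5.
C is not dominated — it holds its own against A at P1 (8>0); B at P1 (8>5); D at P1 (8>6).
D is strictly dominated by C (P1: 8>6, P2: 4>3, P3: 6>2).

A, B, D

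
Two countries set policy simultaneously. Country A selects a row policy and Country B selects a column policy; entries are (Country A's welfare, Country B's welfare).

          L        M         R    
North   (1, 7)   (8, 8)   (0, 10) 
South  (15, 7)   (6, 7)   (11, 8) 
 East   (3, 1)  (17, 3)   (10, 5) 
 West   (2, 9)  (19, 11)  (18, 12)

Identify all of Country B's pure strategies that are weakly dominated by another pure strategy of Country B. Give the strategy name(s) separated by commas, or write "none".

L, M

M weakly dominates L — North: 8>7, South: 7=7, East: 3>1, West: 11>9.
M: dominated, since R does at least as well everywhere (North: 10>8, South: 8>7, East: 5>3, West: 12>11).
R is not dominated — it holds its own against L at North (10>7); M at North (10>8).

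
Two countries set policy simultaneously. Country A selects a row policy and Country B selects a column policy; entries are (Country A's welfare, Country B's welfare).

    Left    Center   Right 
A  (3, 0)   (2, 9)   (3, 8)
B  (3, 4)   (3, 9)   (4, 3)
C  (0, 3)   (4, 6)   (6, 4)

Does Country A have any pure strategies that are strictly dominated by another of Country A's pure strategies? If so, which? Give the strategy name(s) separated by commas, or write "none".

A is not dominated — it holds its own against B at Left (3=3); C at Left (3>0).
B: no other strategy beats it everywhere (A at Left (3=3); C at Left (3>0)).
Nothing dominates C: A at Center (4>2); B at Center (4>3).

none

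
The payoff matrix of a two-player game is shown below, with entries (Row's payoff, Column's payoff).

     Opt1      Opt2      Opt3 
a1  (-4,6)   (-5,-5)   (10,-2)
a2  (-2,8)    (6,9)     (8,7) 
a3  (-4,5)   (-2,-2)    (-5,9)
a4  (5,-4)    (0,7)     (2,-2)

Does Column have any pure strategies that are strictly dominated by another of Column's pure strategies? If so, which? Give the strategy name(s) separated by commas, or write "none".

Opt1 is not dominated — it holds its own against Opt2 at a1 (6>-5); Opt3 at a1 (6>-2).
Opt2 is not dominated — it holds its own against Opt1 at a2 (9>8); Opt3 at a2 (9>7).
Opt3: no other strategy beats it everywhere (Opt1 at a3 (9>5); Opt2 at a1 (-2>-5)).

none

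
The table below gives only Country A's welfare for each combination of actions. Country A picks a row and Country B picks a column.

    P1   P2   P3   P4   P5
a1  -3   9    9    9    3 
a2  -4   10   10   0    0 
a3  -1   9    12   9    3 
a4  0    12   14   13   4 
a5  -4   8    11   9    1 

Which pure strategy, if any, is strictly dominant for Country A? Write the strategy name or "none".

a4

a4 vs a1: P1: 0>-3, P2: 12>9, P3: 14>9, P4: 13>9, P5: 4>3.
a4 vs a2: P1: 0>-4, P2: 12>10, P3: 14>10, P4: 13>0, P5: 4>0.
a4 vs a3: P1: 0>-1, P2: 12>9, P3: 14>12, P4: 13>9, P5: 4>3.
a4 vs a5: P1: 0>-4, P2: 12>8, P3: 14>11, P4: 13>9, P5: 4>1.
a4 strictly beats every other strategy against every opponent action, so it is strictly dominant.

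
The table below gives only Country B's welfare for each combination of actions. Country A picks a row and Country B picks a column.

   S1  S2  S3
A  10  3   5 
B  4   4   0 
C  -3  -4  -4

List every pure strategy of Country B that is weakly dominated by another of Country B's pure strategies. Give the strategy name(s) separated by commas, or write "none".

Nothing dominates S1: S2 at A (10>3); S3 at A (10>5).
S1 weakly dominates S2 — A: 10>3, B: 4=4, C: -3>-4.
S1 weakly dominates S3 — A: 10>5, B: 4>0, C: -3>-4.

S2, S3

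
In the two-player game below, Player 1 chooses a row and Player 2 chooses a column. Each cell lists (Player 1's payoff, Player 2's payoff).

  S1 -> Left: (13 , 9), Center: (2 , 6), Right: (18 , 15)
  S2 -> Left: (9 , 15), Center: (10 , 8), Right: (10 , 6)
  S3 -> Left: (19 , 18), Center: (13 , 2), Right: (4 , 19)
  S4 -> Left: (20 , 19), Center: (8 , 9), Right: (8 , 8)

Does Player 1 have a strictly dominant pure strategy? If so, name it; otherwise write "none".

none

S1 fails to dominate S2 at Center (2<10).
S2 fails to dominate S1 at Left (9<13).
S3 fails to dominate S1 at Right (4<18).
S4 fails to dominate S1 at Right (8<18).
No single strategy dominates all the others.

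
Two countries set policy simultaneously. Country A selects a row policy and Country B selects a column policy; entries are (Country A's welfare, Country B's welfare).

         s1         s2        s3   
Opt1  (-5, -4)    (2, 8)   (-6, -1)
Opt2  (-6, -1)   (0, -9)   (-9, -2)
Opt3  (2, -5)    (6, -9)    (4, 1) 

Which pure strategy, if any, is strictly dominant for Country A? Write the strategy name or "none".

Opt3

Opt3 vs Opt1: s1: 2>-5, s2: 6>2, s3: 4>-6.
Opt3 vs Opt2: s1: 2>-6, s2: 6>0, s3: 4>-9.
Opt3 strictly beats every other strategy against every opponent action, so it is strictly dominant.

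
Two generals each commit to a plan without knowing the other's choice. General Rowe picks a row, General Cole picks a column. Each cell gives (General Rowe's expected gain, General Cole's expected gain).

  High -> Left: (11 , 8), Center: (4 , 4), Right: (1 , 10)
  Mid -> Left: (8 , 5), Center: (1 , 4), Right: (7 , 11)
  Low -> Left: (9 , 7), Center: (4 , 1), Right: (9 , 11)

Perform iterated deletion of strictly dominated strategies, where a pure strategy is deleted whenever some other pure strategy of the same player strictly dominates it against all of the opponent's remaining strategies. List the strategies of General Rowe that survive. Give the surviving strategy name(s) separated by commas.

Low

General Rowe's strategy Mid is strictly dominated by Low (Left: 9>8, Center: 4>1, Right: 9>7) and is removed.
For General Cole, Right strictly dominates Left on the remaining rows (High: 10>8, Low: 11>7); eliminate Left.
General Cole's strategy Center is strictly dominated by Right (High: 10>4, Low: 11>1) and is removed.
Row High is eliminated: Low beats it against every remaining column (Right: 9>1).
Among the remaining strategies, none is strictly dominated by another pure strategy of the same player, so the elimination stops.
Surviving strategies — General Rowe: {Low}; General Cole: {Right}.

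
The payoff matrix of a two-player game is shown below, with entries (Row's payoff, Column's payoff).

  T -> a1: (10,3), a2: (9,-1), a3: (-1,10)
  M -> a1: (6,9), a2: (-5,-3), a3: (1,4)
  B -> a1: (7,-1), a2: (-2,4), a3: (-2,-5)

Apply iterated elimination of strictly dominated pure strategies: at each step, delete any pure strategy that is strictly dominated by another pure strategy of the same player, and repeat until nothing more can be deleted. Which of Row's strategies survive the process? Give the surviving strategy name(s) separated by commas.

Row B is eliminated: T beats it against every remaining column (a1: 10>7, a2: 9>-2, a3: -1>-2).
Column a2 is eliminated: a1 beats it against every remaining row (T: 3>-1, M: 9>-3).
Among the remaining strategies, none is strictly dominated by another pure strategy of the same player, so the elimination stops.
Surviving strategies — Row: {T, M}; Column: {a1, a3}.

T, M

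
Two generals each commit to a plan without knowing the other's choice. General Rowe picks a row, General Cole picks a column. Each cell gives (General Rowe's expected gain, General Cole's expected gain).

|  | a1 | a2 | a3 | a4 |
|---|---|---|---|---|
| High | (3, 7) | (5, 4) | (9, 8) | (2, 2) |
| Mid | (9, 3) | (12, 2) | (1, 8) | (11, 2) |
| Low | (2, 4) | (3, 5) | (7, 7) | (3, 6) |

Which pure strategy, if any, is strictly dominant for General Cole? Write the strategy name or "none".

a3 vs a1: High: 8>7, Mid: 8>3, Low: 7>4.
a3 vs a2: High: 8>4, Mid: 8>2, Low: 7>5.
a3 vs a4: High: 8>2, Mid: 8>2, Low: 7>6.
a3 strictly beats every other strategy against every opponent action, so it is strictly dominant.

a3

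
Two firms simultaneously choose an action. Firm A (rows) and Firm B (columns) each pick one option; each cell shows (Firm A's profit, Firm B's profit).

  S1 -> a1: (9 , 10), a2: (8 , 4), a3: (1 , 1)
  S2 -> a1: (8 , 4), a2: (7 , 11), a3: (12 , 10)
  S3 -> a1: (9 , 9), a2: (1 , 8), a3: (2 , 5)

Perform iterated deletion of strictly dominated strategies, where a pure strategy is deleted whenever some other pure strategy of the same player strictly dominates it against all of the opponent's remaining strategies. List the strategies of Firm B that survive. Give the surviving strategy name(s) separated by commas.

Firm B's strategy a3 is strictly dominated by a2 (S1: 4>1, S2: 11>10, S3: 8>5) and is removed.
For Firm A, S1 strictly dominates S2 on the remaining columns (a1: 9>8, a2: 8>7); eliminate S2.
Column a2 is eliminated: a1 beats it against every remaining row (S1: 10>4, S3: 9>8).
Among the remaining strategies, none is strictly dominated by another pure strategy of the same player, so the elimination stops.
Surviving strategies — Firm A: {S1, S3}; Firm B: {a1}.

a1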